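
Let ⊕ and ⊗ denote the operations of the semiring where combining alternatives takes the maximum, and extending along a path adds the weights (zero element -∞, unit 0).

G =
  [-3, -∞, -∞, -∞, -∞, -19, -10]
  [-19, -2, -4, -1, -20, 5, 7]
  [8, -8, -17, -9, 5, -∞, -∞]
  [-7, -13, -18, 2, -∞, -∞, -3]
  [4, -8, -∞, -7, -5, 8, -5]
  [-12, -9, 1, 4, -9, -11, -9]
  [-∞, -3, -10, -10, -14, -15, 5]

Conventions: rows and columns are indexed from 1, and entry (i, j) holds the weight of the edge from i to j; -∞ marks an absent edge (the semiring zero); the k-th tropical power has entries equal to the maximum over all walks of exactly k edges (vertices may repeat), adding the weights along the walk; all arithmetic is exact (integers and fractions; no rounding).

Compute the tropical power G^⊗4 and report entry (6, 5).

G^⊗2:
  [-6, -13, -18, -15, -24, -22, -5]
  [4, 4, 6, 9, 1, 3, 12]
  [9, -3, -12, -2, 0, 13, 0]
  [-5, -6, -13, 4, -13, -8, 2]
  [1, -1, 9, 12, -1, 3, 0]
  [9, -7, -10, 6, 6, -1, 1]
  [-2, 2, -5, -4, -5, 2, 10]
G^⊗3:
  [-9, -8, -15, -13, -13, -8, 0]
  [14, 9, 4, 11, 11, 9, 17]
  [6, 4, 14, 17, 4, 8, 5]
  [-3, -1, -7, 6, -8, -1, 7]
  [17, 1, 4, 14, 14, 7, 9]
  [10, -2, 0, 8, 1, 14, 6]
  [3, 7, 3, 6, 0, 7, 15]
G^⊗4:
  [-7, -3, -7, -4, -10, -3, 5]
  [15, 14, 10, 13, 9, 19, 22]
  [22, 6, 9, 19, 19, 12, 14]
  [1, 4, 0, 8, -2, 4, 12]
  [18, 6, 8, 16, 9, 22, 14]
  [8, 5, 15, 18, 5, 9, 11]
  [11, 12, 8, 11, 8, 12, 20]
Key observation: the optimum is the walk 6->3->5->6->5, with weight 1 + 5 + 8 + (-9) = 5.
Optimal value attained by: walk 6->3->5->6->5.
Answer: (G^⊗4)[6][5] = 5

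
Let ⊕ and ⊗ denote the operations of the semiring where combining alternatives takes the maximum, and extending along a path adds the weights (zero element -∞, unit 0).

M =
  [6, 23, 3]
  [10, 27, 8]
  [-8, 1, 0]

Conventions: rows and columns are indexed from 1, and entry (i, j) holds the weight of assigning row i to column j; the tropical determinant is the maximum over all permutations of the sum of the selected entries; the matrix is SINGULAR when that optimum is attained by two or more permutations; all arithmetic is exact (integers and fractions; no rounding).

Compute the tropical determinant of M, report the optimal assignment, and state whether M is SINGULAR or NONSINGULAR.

σ = (1, 2, 3): 6 + 27 + 0 = 33
σ = (1, 3, 2): 6 + 8 + 1 = 15
σ = (2, 1, 3): 23 + 10 + 0 = 33
σ = (2, 3, 1): 23 + 8 + (-8) = 23
σ = (3, 1, 2): 3 + 10 + 1 = 14
σ = (3, 2, 1): 3 + 27 + (-8) = 22
Optimal value attained by: σ = (1, 2, 3).
Answer: det⊕(M) = 33; verdict: SINGULAR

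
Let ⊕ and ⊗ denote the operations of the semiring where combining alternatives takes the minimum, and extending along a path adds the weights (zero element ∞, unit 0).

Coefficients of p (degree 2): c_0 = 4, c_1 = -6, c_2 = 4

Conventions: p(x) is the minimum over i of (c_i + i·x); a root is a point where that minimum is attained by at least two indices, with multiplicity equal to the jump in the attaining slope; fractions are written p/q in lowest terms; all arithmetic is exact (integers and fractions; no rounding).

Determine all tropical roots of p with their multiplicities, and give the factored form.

hull edge (i=0, c=4) to (i=1, c=-6): slope -10, span 1
hull edge (i=1, c=-6) to (i=2, c=4): slope 10, span 1
Factored form: p(x) = 4 ⊗ (x ⊕ (-10)) ⊗ (x ⊕ 10)
Answer: roots = -10 (mult 1), 10 (mult 1)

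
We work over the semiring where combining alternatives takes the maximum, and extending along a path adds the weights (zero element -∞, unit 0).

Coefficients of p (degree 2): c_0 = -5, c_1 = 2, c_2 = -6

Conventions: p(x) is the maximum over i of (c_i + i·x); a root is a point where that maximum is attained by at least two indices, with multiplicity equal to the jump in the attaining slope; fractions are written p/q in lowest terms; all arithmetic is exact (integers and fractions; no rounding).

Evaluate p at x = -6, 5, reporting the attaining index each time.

p(-6) = max(-5+0·(-6)=-5, 2+1·(-6)=-4, -6+2·(-6)=-18) = -4 (attained by i=1)
p(5) = max(-5+0·5=-5, 2+1·5=7, -6+2·5=4) = 7 (attained by i=1)
Answer: p(-6) = -4; p(5) = 7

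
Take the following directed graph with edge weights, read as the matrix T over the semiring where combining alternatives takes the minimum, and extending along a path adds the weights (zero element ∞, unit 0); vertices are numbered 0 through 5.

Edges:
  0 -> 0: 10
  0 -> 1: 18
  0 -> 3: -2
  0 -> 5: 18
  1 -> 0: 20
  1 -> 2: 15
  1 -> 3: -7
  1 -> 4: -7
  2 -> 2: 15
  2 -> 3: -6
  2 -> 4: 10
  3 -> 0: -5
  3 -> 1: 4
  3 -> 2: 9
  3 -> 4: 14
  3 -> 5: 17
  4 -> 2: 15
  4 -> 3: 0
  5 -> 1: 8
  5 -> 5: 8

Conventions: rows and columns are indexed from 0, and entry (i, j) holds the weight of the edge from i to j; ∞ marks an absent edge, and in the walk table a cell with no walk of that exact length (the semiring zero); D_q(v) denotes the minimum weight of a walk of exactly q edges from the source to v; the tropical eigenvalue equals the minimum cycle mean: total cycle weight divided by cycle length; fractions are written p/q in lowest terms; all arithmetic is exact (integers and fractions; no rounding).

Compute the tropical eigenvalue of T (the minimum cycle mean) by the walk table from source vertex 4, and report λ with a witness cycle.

q=0: [∞, ∞, ∞, ∞, 0, ∞]
q=1: [∞, ∞, 15, 0, ∞, ∞]
q=2: [-5, 4, 9, 9, 14, 17]
q=3: [4, 13, 18, -7, -3, 13]
q=4: [-12, -3, 2, -3, 6, 10]
q=5: [-8, 1, 6, -14, -10, 6]
q=6: [-19, -10, -5, -10, -6, 3]
Optimal cycle mean attained by: cycle 0->3->0, total (-2) + (-5), length 2.
Answer: λ = -7/2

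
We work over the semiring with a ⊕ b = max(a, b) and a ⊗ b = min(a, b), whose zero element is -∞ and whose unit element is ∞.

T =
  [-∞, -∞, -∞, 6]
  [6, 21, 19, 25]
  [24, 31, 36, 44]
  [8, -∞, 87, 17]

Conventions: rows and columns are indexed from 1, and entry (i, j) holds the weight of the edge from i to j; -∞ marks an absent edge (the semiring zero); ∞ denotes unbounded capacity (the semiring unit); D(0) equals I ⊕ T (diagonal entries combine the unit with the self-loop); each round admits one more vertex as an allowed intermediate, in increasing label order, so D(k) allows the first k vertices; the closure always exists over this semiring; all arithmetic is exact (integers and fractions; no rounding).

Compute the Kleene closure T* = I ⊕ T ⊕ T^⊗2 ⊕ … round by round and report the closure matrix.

D(0):
  [∞, -∞, -∞, 6]
  [6, ∞, 19, 25]
  [24, 31, ∞, 44]
  [8, -∞, 87, ∞]
D(1):
  [∞, -∞, -∞, 6]
  [6, ∞, 19, 25]
  [24, 31, ∞, 44]
  [8, -∞, 87, ∞]
D(2):
  [∞, -∞, -∞, 6]
  [6, ∞, 19, 25]
  [24, 31, ∞, 44]
  [8, -∞, 87, ∞]
D(3):
  [∞, -∞, -∞, 6]
  [19, ∞, 19, 25]
  [24, 31, ∞, 44]
  [24, 31, 87, ∞]
D(4):
  [∞, 6, 6, 6]
  [24, ∞, 25, 25]
  [24, 31, ∞, 44]
  [24, 31, 87, ∞]
Answer: T* = [[∞, 6, 6, 6], [24, ∞, 25, 25], [24, 31, ∞, 44], [24, 31, 87, ∞]]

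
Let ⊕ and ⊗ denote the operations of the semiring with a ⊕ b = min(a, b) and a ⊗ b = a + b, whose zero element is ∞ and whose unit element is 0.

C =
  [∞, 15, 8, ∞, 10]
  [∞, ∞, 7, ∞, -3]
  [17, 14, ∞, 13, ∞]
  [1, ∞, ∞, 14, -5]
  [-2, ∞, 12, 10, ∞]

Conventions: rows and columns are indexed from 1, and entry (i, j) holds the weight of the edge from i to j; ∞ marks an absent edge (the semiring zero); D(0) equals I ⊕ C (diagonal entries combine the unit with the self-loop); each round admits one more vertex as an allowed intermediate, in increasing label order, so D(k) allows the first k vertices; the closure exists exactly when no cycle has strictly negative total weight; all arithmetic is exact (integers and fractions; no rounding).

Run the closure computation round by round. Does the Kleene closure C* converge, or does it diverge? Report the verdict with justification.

D(0):
  [0, 15, 8, ∞, 10]
  [∞, 0, 7, ∞, -3]
  [17, 14, 0, 13, ∞]
  [1, ∞, ∞, 0, -5]
  [-2, ∞, 12, 10, 0]
D(1):
  [0, 15, 8, ∞, 10]
  [∞, 0, 7, ∞, -3]
  [17, 14, 0, 13, 27]
  [1, 16, 9, 0, -5]
  [-2, 13, 6, 10, 0]
D(2):
  [0, 15, 8, ∞, 10]
  [∞, 0, 7, ∞, -3]
  [17, 14, 0, 13, 11]
  [1, 16, 9, 0, -5]
  [-2, 13, 6, 10, 0]
D(3):
  [0, 15, 8, 21, 10]
  [24, 0, 7, 20, -3]
  [17, 14, 0, 13, 11]
  [1, 16, 9, 0, -5]
  [-2, 13, 6, 10, 0]
D(4):
  [0, 15, 8, 21, 10]
  [21, 0, 7, 20, -3]
  [14, 14, 0, 13, 8]
  [1, 16, 9, 0, -5]
  [-2, 13, 6, 10, 0]
D(5):
  [0, 15, 8, 20, 10]
  [-5, 0, 3, 7, -3]
  [6, 14, 0, 13, 8]
  [-7, 8, 1, 0, -5]
  [-2, 13, 6, 10, 0]
Key observation: every diagonal entry stays at the unit through all rounds, so no improving cycle exists.
Answer: CONVERGES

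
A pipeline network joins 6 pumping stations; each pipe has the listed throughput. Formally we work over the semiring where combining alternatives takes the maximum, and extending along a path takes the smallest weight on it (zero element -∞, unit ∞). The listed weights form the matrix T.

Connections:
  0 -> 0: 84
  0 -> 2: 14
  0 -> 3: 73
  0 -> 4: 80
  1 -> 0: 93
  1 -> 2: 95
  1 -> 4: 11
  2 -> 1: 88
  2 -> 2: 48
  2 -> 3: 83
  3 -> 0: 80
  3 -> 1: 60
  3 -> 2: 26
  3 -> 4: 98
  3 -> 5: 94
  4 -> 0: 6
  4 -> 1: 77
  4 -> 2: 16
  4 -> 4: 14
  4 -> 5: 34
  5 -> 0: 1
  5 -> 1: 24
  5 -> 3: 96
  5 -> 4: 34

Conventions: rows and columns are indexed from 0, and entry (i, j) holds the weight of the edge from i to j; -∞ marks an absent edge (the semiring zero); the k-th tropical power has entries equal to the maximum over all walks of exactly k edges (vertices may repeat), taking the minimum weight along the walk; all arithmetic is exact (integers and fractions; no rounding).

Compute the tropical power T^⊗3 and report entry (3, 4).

T^⊗2:
  [84, 77, 26, 73, 80, 73]
  [84, 88, 48, 83, 80, 11]
  [88, 60, 88, 48, 83, 83]
  [80, 77, 60, 94, 80, 34]
  [77, 24, 77, 34, 34, 14]
  [80, 60, 26, 1, 96, 94]
T^⊗3:
  [84, 77, 77, 73, 80, 73]
  [88, 77, 88, 73, 83, 83]
  [84, 88, 60, 83, 80, 48]
  [80, 77, 77, 73, 94, 94]
  [77, 77, 48, 77, 77, 34]
  [80, 77, 60, 94, 80, 34]
Key observation: the optimum is the walk 3->5->3->4, with weight 94 min 96 min 98 = 94.
Optimal value attained by: walk 3->5->3->4.
Answer: (T^⊗3)[3][4] = 94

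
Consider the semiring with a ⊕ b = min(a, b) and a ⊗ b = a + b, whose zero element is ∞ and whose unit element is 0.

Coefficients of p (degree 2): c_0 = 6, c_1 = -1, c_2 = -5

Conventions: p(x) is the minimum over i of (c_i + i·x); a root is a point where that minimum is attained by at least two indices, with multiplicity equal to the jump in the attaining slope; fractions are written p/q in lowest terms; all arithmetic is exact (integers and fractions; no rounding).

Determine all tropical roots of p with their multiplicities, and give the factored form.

hull edge (i=0, c=6) to (i=1, c=-1): slope -7, span 1
hull edge (i=1, c=-1) to (i=2, c=-5): slope -4, span 1
Factored form: p(x) = -5 ⊗ (x ⊕ 4) ⊗ (x ⊕ 7)
Answer: roots = 4 (mult 1), 7 (mult 1)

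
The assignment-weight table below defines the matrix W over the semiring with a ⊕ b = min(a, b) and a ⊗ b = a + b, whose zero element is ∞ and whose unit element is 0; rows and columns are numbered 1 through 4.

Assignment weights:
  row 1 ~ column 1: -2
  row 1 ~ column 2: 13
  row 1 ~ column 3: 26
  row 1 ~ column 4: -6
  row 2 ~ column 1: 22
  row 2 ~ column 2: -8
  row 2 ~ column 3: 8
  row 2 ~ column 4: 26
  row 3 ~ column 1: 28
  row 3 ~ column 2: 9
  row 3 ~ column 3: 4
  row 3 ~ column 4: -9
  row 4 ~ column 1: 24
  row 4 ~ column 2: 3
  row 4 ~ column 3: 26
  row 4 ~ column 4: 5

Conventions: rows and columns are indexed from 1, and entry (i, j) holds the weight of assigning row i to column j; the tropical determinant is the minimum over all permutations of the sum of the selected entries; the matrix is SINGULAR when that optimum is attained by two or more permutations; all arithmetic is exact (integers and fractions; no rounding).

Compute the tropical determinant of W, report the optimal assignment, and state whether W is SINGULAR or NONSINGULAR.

σ = (1, 2, 3, 4): (-2) + (-8) + 4 + 5 = -1
σ = (1, 2, 4, 3): (-2) + (-8) + (-9) + 26 = 7
σ = (1, 3, 2, 4): (-2) + 8 + 9 + 5 = 20
σ = (1, 3, 4, 2): (-2) + 8 + (-9) + 3 = 0
σ = (1, 4, 2, 3): (-2) + 26 + 9 + 26 = 59
σ = (1, 4, 3, 2): (-2) + 26 + 4 + 3 = 31
σ = (2, 1, 3, 4): 13 + 22 + 4 + 5 = 44
σ = (2, 1, 4, 3): 13 + 22 + (-9) + 26 = 52
σ = (2, 3, 1, 4): 13 + 8 + 28 + 5 = 54
σ = (2, 3, 4, 1): 13 + 8 + (-9) + 24 = 36
σ = (2, 4, 1, 3): 13 + 26 + 28 + 26 = 93
σ = (2, 4, 3, 1): 13 + 26 + 4 + 24 = 67
σ = (3, 1, 2, 4): 26 + 22 + 9 + 5 = 62
σ = (3, 1, 4, 2): 26 + 22 + (-9) + 3 = 42
σ = (3, 2, 1, 4): 26 + (-8) + 28 + 5 = 51
σ = (3, 2, 4, 1): 26 + (-8) + (-9) + 24 = 33
σ = (3, 4, 1, 2): 26 + 26 + 28 + 3 = 83
σ = (3, 4, 2, 1): 26 + 26 + 9 + 24 = 85
σ = (4, 1, 2, 3): (-6) + 22 + 9 + 26 = 51
σ = (4, 1, 3, 2): (-6) + 22 + 4 + 3 = 23
σ = (4, 2, 1, 3): (-6) + (-8) + 28 + 26 = 40
σ = (4, 2, 3, 1): (-6) + (-8) + 4 + 24 = 14
σ = (4, 3, 1, 2): (-6) + 8 + 28 + 3 = 33
σ = (4, 3, 2, 1): (-6) + 8 + 9 + 24 = 35
Optimal value attained by: σ = (1, 2, 3, 4).
Answer: det⊕(W) = -1; verdict: NONSINGULAR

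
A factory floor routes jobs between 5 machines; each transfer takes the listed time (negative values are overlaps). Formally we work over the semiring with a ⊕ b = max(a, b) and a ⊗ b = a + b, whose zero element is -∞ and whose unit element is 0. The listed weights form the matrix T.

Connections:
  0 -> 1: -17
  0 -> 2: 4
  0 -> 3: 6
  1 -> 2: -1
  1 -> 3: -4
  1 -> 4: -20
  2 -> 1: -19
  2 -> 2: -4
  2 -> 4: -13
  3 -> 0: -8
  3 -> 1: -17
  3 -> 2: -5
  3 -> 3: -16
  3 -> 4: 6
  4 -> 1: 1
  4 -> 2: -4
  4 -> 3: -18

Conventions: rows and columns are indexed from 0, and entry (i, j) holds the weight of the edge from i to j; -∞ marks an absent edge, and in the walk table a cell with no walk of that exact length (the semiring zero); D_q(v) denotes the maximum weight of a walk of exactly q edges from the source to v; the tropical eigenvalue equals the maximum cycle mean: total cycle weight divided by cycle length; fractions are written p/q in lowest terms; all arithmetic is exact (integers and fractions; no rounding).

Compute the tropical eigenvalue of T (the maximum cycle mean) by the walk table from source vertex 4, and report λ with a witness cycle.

q=0: [-∞, -∞, -∞, -∞, 0]
q=1: [-∞, 1, -4, -18, -∞]
q=2: [-26, -23, 0, -3, -12]
q=3: [-11, -11, -4, -19, 3]
q=4: [-27, 4, -1, -5, -13]
q=5: [-13, -12, 3, 0, 1]
Optimal cycle mean attained by: cycle 1->3->4->1, total (-4) + 6 + 1, length 3.
Answer: λ = 1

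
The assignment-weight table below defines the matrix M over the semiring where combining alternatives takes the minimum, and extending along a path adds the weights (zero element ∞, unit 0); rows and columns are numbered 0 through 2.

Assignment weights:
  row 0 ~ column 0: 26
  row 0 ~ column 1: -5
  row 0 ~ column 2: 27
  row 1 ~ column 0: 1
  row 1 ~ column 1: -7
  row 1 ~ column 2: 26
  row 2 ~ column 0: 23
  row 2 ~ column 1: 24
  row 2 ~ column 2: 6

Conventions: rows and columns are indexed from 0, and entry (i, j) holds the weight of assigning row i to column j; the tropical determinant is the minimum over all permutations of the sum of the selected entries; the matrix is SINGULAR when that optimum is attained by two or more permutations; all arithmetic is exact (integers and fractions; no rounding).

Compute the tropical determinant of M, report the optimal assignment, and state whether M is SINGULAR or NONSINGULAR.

σ = (0, 1, 2): 26 + (-7) + 6 = 25
σ = (0, 2, 1): 26 + 26 + 24 = 76
σ = (1, 0, 2): (-5) + 1 + 6 = 2
σ = (1, 2, 0): (-5) + 26 + 23 = 44
σ = (2, 0, 1): 27 + 1 + 24 = 52
σ = (2, 1, 0): 27 + (-7) + 23 = 43
Optimal value attained by: σ = (1, 0, 2).
Answer: det⊕(M) = 2; verdict: NONSINGULAR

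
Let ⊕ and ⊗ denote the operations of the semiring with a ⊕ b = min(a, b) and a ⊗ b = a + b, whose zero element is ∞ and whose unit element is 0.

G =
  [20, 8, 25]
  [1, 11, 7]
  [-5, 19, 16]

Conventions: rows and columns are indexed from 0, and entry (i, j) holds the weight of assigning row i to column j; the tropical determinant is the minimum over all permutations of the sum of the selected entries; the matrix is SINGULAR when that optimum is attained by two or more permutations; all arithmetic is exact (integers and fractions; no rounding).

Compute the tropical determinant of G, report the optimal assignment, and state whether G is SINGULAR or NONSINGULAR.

σ = (0, 1, 2): 20 + 11 + 16 = 47
σ = (0, 2, 1): 20 + 7 + 19 = 46
σ = (1, 0, 2): 8 + 1 + 16 = 25
σ = (1, 2, 0): 8 + 7 + (-5) = 10
σ = (2, 0, 1): 25 + 1 + 19 = 45
σ = (2, 1, 0): 25 + 11 + (-5) = 31
Optimal value attained by: σ = (1, 2, 0).
Answer: det⊕(G) = 10; verdict: NONSINGULAR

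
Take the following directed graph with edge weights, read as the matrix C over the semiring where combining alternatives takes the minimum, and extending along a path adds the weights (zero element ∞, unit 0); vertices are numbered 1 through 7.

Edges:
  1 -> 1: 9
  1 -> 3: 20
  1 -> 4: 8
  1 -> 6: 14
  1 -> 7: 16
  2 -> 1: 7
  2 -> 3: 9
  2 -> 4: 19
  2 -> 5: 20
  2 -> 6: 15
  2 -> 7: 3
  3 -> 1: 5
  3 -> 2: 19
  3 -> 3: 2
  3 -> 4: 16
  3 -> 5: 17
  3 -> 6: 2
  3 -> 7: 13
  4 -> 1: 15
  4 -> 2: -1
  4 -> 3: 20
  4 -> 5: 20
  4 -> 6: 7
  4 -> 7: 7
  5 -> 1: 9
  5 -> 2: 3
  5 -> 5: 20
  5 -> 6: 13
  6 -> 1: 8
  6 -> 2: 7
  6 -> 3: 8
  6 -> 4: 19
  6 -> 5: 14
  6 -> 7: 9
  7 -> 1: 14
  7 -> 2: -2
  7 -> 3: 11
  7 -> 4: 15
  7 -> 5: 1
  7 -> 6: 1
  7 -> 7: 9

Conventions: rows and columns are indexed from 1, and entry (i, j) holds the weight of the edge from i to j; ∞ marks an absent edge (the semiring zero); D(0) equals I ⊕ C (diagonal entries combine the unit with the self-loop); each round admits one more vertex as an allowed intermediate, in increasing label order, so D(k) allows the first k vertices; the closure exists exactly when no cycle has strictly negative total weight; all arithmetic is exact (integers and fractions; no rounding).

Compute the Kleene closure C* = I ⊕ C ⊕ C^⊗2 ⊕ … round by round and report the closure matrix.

D(0):
  [0, ∞, 20, 8, ∞, 14, 16]
  [7, 0, 9, 19, 20, 15, 3]
  [5, 19, 0, 16, 17, 2, 13]
  [15, -1, 20, 0, 20, 7, 7]
  [9, 3, ∞, ∞, 0, 13, ∞]
  [8, 7, 8, 19, 14, 0, 9]
  [14, -2, 11, 15, 1, 1, 0]
D(1):
  [0, ∞, 20, 8, ∞, 14, 16]
  [7, 0, 9, 15, 20, 15, 3]
  [5, 19, 0, 13, 17, 2, 13]
  [15, -1, 20, 0, 20, 7, 7]
  [9, 3, 29, 17, 0, 13, 25]
  [8, 7, 8, 16, 14, 0, 9]
  [14, -2, 11, 15, 1, 1, 0]
D(2):
  [0, ∞, 20, 8, ∞, 14, 16]
  [7, 0, 9, 15, 20, 15, 3]
  [5, 19, 0, 13, 17, 2, 13]
  [6, -1, 8, 0, 19, 7, 2]
  [9, 3, 12, 17, 0, 13, 6]
  [8, 7, 8, 16, 14, 0, 9]
  [5, -2, 7, 13, 1, 1, 0]
D(3):
  [0, 39, 20, 8, 37, 14, 16]
  [7, 0, 9, 15, 20, 11, 3]
  [5, 19, 0, 13, 17, 2, 13]
  [6, -1, 8, 0, 19, 7, 2]
  [9, 3, 12, 17, 0, 13, 6]
  [8, 7, 8, 16, 14, 0, 9]
  [5, -2, 7, 13, 1, 1, 0]
D(4):
  [0, 7, 16, 8, 27, 14, 10]
  [7, 0, 9, 15, 20, 11, 3]
  [5, 12, 0, 13, 17, 2, 13]
  [6, -1, 8, 0, 19, 7, 2]
  [9, 3, 12, 17, 0, 13, 6]
  [8, 7, 8, 16, 14, 0, 9]
  [5, -2, 7, 13, 1, 1, 0]
D(5):
  [0, 7, 16, 8, 27, 14, 10]
  [7, 0, 9, 15, 20, 11, 3]
  [5, 12, 0, 13, 17, 2, 13]
  [6, -1, 8, 0, 19, 7, 2]
  [9, 3, 12, 17, 0, 13, 6]
  [8, 7, 8, 16, 14, 0, 9]
  [5, -2, 7, 13, 1, 1, 0]
D(6):
  [0, 7, 16, 8, 27, 14, 10]
  [7, 0, 9, 15, 20, 11, 3]
  [5, 9, 0, 13, 16, 2, 11]
  [6, -1, 8, 0, 19, 7, 2]
  [9, 3, 12, 17, 0, 13, 6]
  [8, 7, 8, 16, 14, 0, 9]
  [5, -2, 7, 13, 1, 1, 0]
D(7):
  [0, 7, 16, 8, 11, 11, 10]
  [7, 0, 9, 15, 4, 4, 3]
  [5, 9, 0, 13, 12, 2, 11]
  [6, -1, 8, 0, 3, 3, 2]
  [9, 3, 12, 17, 0, 7, 6]
  [8, 7, 8, 16, 10, 0, 9]
  [5, -2, 7, 13, 1, 1, 0]
Answer: C* = [[0, 7, 16, 8, 11, 11, 10], [7, 0, 9, 15, 4, 4, 3], [5, 9, 0, 13, 12, 2, 11], [6, -1, 8, 0, 3, 3, 2], [9, 3, 12, 17, 0, 7, 6], [8, 7, 8, 16, 10, 0, 9], [5, -2, 7, 13, 1, 1, 0]]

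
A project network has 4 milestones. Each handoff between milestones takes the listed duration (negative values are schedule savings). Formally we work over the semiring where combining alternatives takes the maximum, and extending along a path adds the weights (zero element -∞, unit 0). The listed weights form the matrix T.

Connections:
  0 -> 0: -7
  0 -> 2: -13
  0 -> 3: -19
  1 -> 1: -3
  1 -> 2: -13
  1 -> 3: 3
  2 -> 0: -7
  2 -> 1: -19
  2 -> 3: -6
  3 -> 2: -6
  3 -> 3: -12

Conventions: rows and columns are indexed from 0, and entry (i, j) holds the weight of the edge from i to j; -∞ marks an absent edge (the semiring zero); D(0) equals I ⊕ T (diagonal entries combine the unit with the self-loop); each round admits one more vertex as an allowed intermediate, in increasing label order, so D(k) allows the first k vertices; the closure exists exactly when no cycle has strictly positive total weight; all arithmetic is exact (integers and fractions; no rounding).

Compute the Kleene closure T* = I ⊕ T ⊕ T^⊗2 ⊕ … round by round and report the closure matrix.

D(0):
  [0, -∞, -13, -19]
  [-∞, 0, -13, 3]
  [-7, -19, 0, -6]
  [-∞, -∞, -6, 0]
D(1):
  [0, -∞, -13, -19]
  [-∞, 0, -13, 3]
  [-7, -19, 0, -6]
  [-∞, -∞, -6, 0]
D(2):
  [0, -∞, -13, -19]
  [-∞, 0, -13, 3]
  [-7, -19, 0, -6]
  [-∞, -∞, -6, 0]
D(3):
  [0, -32, -13, -19]
  [-20, 0, -13, 3]
  [-7, -19, 0, -6]
  [-13, -25, -6, 0]
D(4):
  [0, -32, -13, -19]
  [-10, 0, -3, 3]
  [-7, -19, 0, -6]
  [-13, -25, -6, 0]
Answer: T* = [[0, -32, -13, -19], [-10, 0, -3, 3], [-7, -19, 0, -6], [-13, -25, -6, 0]]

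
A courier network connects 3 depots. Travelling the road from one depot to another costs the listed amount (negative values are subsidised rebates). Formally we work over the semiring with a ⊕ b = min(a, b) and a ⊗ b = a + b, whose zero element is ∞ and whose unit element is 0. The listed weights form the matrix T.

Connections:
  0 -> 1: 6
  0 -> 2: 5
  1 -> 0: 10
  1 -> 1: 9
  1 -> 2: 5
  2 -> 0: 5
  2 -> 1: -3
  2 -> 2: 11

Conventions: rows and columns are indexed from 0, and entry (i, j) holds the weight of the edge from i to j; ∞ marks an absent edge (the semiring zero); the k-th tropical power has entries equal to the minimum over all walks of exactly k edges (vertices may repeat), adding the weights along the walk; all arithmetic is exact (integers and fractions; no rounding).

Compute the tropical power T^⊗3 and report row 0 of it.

T^⊗2:
  [10, 2, 11]
  [10, 2, 14]
  [7, 6, 2]
T^⊗3:
  [12, 8, 7]
  [12, 11, 7]
  [7, -1, 11]
Answer: row 0 of T^⊗3 = [12, 8, 7]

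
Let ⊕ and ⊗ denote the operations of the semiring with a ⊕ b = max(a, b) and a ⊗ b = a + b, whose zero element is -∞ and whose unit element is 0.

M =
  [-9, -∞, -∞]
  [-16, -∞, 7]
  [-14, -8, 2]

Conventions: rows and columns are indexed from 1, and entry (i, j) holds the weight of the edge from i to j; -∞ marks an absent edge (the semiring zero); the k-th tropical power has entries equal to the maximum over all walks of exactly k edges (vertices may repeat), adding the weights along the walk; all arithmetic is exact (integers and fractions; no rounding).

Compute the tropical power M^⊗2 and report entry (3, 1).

M^⊗2:
  [-18, -∞, -∞]
  [-7, -1, 9]
  [-12, -6, 4]
Key observation: the optimum is the walk 3->3->1, with weight 2 + (-14) = -12.
Optimal value attained by: walk 3->3->1.
Answer: (M^⊗2)[3][1] = -12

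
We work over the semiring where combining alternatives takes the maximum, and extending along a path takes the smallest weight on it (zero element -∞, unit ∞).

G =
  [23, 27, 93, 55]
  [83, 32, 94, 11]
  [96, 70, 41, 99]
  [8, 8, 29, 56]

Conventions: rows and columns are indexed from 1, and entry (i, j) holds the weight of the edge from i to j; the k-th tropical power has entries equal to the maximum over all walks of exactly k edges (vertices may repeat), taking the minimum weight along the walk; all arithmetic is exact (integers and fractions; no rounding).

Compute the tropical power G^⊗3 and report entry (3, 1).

G^⊗2:
  [93, 70, 41, 93]
  [94, 70, 83, 94]
  [70, 41, 93, 56]
  [29, 29, 29, 56]
G^⊗3:
  [70, 41, 93, 56]
  [83, 70, 93, 83]
  [93, 70, 70, 93]
  [29, 29, 29, 56]
Key observation: the optimum is the walk 3->1->3->1, with weight 96 min 93 min 96 = 93.
Optimal value attained by: walk 3->1->3->1.
Answer: (G^⊗3)[3][1] = 93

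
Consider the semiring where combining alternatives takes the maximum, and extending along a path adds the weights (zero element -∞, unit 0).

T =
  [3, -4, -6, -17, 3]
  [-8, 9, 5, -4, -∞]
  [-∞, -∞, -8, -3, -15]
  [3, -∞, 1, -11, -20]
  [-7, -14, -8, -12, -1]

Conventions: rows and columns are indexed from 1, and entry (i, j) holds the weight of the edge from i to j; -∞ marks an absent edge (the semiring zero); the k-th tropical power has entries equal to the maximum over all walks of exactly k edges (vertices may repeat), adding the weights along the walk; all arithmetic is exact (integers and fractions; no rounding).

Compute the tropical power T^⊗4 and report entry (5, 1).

T^⊗2:
  [6, 5, 1, -8, 6]
  [1, 18, 14, 5, -5]
  [0, -29, -2, -11, -16]
  [6, -1, -3, -2, 6]
  [-4, -5, -9, -11, -2]
T^⊗3:
  [9, 14, 10, 1, 9]
  [10, 27, 23, 14, 4]
  [3, -4, -6, -5, 3]
  [9, 8, 4, -5, 9]
  [-1, 4, 0, -9, -1]
T^⊗4:
  [12, 23, 19, 10, 12]
  [19, 36, 32, 23, 13]
  [6, 5, 1, -8, 6]
  [12, 17, 13, 4, 12]
  [2, 13, 9, 0, 2]
Key observation: the optimum is the walk 5->1->1->1->1, with weight (-7) + 3 + 3 + 3 = 2.
Optimal value attained by: walk 5->1->1->1->1.
Answer: (T^⊗4)[5][1] = 2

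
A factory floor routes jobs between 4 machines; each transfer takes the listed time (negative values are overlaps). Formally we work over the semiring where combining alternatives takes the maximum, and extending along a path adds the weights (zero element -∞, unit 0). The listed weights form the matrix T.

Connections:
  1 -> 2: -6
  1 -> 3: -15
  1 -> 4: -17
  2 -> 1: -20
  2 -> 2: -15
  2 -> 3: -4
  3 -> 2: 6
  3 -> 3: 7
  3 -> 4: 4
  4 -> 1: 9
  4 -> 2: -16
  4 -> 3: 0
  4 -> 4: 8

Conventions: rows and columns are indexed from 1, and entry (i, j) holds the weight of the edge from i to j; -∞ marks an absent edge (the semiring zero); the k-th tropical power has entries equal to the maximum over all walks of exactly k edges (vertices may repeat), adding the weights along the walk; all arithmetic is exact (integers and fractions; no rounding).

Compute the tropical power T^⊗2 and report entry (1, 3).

T^⊗2:
  [-8, -9, -8, -9]
  [-35, 2, 3, 0]
  [13, 13, 14, 12]
  [17, 6, 8, 16]
Key observation: the optimum is the walk 1->3->3, with weight (-15) + 7 = -8.
Optimal value attained by: walk 1->3->3.
Answer: (T^⊗2)[1][3] = -8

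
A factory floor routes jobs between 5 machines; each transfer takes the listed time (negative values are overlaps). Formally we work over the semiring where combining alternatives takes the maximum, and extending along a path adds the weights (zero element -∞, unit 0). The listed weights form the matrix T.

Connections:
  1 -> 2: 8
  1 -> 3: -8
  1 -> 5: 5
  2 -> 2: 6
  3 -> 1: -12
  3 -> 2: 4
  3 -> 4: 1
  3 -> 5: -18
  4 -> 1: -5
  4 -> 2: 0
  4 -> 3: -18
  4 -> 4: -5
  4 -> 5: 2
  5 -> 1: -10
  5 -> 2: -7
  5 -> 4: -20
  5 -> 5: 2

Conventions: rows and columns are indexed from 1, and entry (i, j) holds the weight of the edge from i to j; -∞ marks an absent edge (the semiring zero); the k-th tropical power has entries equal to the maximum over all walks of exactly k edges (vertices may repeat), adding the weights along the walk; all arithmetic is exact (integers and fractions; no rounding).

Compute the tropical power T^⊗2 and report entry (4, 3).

T^⊗2:
  [-5, 14, -∞, -7, 7]
  [-∞, 12, -∞, -∞, -∞]
  [-4, 10, -17, -4, 3]
  [-8, 6, -13, -10, 4]
  [-8, -1, -18, -18, 4]
Key observation: the optimum is the walk 4->1->3, with weight (-5) + (-8) = -13.
Optimal value attained by: walk 4->1->3.
Answer: (T^⊗2)[4][3] = -13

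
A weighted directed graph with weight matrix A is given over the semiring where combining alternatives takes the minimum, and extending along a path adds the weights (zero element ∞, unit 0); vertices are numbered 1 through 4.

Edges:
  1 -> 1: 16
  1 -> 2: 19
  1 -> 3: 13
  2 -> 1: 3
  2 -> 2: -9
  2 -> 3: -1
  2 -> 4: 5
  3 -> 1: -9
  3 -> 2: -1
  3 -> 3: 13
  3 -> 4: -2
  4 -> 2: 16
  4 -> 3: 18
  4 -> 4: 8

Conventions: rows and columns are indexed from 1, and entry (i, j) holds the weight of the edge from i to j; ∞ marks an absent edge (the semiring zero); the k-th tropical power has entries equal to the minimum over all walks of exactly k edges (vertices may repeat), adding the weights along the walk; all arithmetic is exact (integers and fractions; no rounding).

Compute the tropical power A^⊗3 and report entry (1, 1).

A^⊗2:
  [4, 10, 18, 11]
  [-10, -18, -10, -4]
  [2, -10, -2, 4]
  [9, 7, 15, 16]
A^⊗3:
  [9, 1, 9, 15]
  [-19, -27, -19, -13]
  [-11, -19, -11, -5]
  [6, -2, 6, 12]
Key observation: the optimum is the walk 1->2->3->1, with weight 19 + (-1) + (-9) = 9.
Optimal value attained by: walk 1->2->3->1.
Answer: (A^⊗3)[1][1] = 9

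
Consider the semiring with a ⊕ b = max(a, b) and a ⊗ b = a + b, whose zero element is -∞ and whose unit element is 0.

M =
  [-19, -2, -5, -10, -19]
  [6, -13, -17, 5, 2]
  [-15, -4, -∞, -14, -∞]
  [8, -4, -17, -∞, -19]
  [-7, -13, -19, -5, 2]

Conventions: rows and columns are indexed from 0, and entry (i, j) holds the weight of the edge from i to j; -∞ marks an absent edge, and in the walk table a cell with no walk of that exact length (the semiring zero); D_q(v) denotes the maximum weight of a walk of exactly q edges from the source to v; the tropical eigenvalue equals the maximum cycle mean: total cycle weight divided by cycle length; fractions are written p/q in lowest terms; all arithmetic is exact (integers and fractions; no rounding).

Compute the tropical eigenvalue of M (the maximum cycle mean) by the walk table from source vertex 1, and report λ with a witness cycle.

q=0: [-∞, 0, -∞, -∞, -∞]
q=1: [6, -13, -17, 5, 2]
q=2: [13, 4, 1, -3, 4]
q=3: [10, 11, 8, 9, 6]
q=4: [17, 8, 5, 16, 13]
q=5: [24, 15, 12, 13, 15]
Optimal cycle mean attained by: cycle 0->1->3->0, total (-2) + 5 + 8, length 3.
Answer: λ = 11/3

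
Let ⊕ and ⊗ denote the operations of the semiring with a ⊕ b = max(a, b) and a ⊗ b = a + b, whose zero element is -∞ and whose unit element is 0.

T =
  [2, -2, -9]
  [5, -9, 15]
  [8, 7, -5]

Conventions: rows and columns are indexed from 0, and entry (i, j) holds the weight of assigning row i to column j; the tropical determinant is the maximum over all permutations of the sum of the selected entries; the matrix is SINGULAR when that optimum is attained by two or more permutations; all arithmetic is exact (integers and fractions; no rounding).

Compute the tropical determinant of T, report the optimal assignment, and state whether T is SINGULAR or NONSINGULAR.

σ = (0, 1, 2): 2 + (-9) + (-5) = -12
σ = (0, 2, 1): 2 + 15 + 7 = 24
σ = (1, 0, 2): (-2) + 5 + (-5) = -2
σ = (1, 2, 0): (-2) + 15 + 8 = 21
σ = (2, 0, 1): (-9) + 5 + 7 = 3
σ = (2, 1, 0): (-9) + (-9) + 8 = -10
Optimal value attained by: σ = (0, 2, 1).
Answer: det⊕(T) = 24; verdict: NONSINGULAR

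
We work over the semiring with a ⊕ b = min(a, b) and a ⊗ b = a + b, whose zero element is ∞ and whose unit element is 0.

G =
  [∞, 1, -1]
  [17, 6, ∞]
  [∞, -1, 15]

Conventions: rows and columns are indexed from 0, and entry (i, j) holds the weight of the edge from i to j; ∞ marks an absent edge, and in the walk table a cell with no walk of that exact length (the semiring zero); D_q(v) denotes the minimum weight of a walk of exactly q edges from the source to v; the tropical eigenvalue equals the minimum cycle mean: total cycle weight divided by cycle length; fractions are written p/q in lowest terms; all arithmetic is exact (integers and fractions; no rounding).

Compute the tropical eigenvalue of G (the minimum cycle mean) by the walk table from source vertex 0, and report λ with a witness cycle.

q=0: [0, ∞, ∞]
q=1: [∞, 1, -1]
q=2: [18, -2, 14]
q=3: [15, 4, 17]
Optimal cycle mean attained by: cycle 0->2->1->0, total (-1) + (-1) + 17, length 3.
Answer: λ = 5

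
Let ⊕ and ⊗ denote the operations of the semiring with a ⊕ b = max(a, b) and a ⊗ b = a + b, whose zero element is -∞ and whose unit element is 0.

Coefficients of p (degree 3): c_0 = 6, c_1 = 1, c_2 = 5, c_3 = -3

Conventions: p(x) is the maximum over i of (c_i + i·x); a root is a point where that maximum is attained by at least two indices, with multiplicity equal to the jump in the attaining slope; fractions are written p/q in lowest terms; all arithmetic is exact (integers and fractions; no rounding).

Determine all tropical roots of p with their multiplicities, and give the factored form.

hull edge (i=0, c=6) to (i=2, c=5): slope -1/2, span 2
hull edge (i=2, c=5) to (i=3, c=-3): slope -8, span 1
Factored form: p(x) = -3 ⊗ (x ⊕ 1/2) ⊗ (x ⊕ 1/2) ⊗ (x ⊕ 8)
Answer: roots = 1/2 (mult 2), 8 (mult 1)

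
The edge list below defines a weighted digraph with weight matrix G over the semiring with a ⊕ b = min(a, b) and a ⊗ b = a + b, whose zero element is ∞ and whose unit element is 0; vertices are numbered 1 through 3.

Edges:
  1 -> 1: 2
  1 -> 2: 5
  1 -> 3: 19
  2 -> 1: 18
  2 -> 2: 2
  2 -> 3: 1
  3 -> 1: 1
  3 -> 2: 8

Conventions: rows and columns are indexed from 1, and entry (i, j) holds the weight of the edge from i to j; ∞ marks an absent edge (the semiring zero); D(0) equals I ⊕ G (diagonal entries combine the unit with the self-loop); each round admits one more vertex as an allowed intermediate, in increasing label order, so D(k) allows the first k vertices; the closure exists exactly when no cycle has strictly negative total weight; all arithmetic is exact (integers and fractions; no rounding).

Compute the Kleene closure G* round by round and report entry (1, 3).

D(0):
  [0, 5, 19]
  [18, 0, 1]
  [1, 8, 0]
D(1):
  [0, 5, 19]
  [18, 0, 1]
  [1, 6, 0]
D(2):
  [0, 5, 6]
  [18, 0, 1]
  [1, 6, 0]
D(3):
  [0, 5, 6]
  [2, 0, 1]
  [1, 6, 0]
Answer: G*[1][3] = 6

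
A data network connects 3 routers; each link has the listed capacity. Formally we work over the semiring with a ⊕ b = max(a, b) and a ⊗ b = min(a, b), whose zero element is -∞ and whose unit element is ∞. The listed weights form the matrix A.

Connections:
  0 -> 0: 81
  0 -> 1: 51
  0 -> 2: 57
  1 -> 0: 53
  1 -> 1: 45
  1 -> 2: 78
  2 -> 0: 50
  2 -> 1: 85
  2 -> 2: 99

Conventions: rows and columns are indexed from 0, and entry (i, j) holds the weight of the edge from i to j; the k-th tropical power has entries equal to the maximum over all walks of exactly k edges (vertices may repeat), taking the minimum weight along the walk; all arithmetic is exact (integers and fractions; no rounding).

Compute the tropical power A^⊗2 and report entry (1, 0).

A^⊗2:
  [81, 57, 57]
  [53, 78, 78]
  [53, 85, 99]
Key observation: the optimum is the walk 1->0->0, with weight 53 min 81 = 53.
Optimal value attained by: walk 1->0->0.
Answer: (A^⊗2)[1][0] = 53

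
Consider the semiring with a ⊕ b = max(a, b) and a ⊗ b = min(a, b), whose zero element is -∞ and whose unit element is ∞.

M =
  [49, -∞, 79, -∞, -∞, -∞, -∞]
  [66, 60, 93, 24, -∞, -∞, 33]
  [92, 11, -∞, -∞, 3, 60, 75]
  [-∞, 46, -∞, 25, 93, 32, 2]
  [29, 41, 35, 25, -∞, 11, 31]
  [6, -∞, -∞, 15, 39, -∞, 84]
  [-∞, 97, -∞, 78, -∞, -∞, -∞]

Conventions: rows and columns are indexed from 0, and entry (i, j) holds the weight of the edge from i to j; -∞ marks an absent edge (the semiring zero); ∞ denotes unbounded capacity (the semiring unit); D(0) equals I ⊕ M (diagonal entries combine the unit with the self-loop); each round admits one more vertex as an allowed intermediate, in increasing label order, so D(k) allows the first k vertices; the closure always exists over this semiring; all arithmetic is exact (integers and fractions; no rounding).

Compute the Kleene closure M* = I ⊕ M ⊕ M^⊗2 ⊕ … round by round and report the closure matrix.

D(0):
  [∞, -∞, 79, -∞, -∞, -∞, -∞]
  [66, ∞, 93, 24, -∞, -∞, 33]
  [92, 11, ∞, -∞, 3, 60, 75]
  [-∞, 46, -∞, ∞, 93, 32, 2]
  [29, 41, 35, 25, ∞, 11, 31]
  [6, -∞, -∞, 15, 39, ∞, 84]
  [-∞, 97, -∞, 78, -∞, -∞, ∞]
D(1):
  [∞, -∞, 79, -∞, -∞, -∞, -∞]
  [66, ∞, 93, 24, -∞, -∞, 33]
  [92, 11, ∞, -∞, 3, 60, 75]
  [-∞, 46, -∞, ∞, 93, 32, 2]
  [29, 41, 35, 25, ∞, 11, 31]
  [6, -∞, 6, 15, 39, ∞, 84]
  [-∞, 97, -∞, 78, -∞, -∞, ∞]
D(2):
  [∞, -∞, 79, -∞, -∞, -∞, -∞]
  [66, ∞, 93, 24, -∞, -∞, 33]
  [92, 11, ∞, 11, 3, 60, 75]
  [46, 46, 46, ∞, 93, 32, 33]
  [41, 41, 41, 25, ∞, 11, 33]
  [6, -∞, 6, 15, 39, ∞, 84]
  [66, 97, 93, 78, -∞, -∞, ∞]
D(3):
  [∞, 11, 79, 11, 3, 60, 75]
  [92, ∞, 93, 24, 3, 60, 75]
  [92, 11, ∞, 11, 3, 60, 75]
  [46, 46, 46, ∞, 93, 46, 46]
  [41, 41, 41, 25, ∞, 41, 41]
  [6, 6, 6, 15, 39, ∞, 84]
  [92, 97, 93, 78, 3, 60, ∞]
D(4):
  [∞, 11, 79, 11, 11, 60, 75]
  [92, ∞, 93, 24, 24, 60, 75]
  [92, 11, ∞, 11, 11, 60, 75]
  [46, 46, 46, ∞, 93, 46, 46]
  [41, 41, 41, 25, ∞, 41, 41]
  [15, 15, 15, 15, 39, ∞, 84]
  [92, 97, 93, 78, 78, 60, ∞]
D(5):
  [∞, 11, 79, 11, 11, 60, 75]
  [92, ∞, 93, 24, 24, 60, 75]
  [92, 11, ∞, 11, 11, 60, 75]
  [46, 46, 46, ∞, 93, 46, 46]
  [41, 41, 41, 25, ∞, 41, 41]
  [39, 39, 39, 25, 39, ∞, 84]
  [92, 97, 93, 78, 78, 60, ∞]
D(6):
  [∞, 39, 79, 25, 39, 60, 75]
  [92, ∞, 93, 25, 39, 60, 75]
  [92, 39, ∞, 25, 39, 60, 75]
  [46, 46, 46, ∞, 93, 46, 46]
  [41, 41, 41, 25, ∞, 41, 41]
  [39, 39, 39, 25, 39, ∞, 84]
  [92, 97, 93, 78, 78, 60, ∞]
D(7):
  [∞, 75, 79, 75, 75, 60, 75]
  [92, ∞, 93, 75, 75, 60, 75]
  [92, 75, ∞, 75, 75, 60, 75]
  [46, 46, 46, ∞, 93, 46, 46]
  [41, 41, 41, 41, ∞, 41, 41]
  [84, 84, 84, 78, 78, ∞, 84]
  [92, 97, 93, 78, 78, 60, ∞]
Answer: M* = [[∞, 75, 79, 75, 75, 60, 75], [92, ∞, 93, 75, 75, 60, 75], [92, 75, ∞, 75, 75, 60, 75], [46, 46, 46, ∞, 93, 46, 46], [41, 41, 41, 41, ∞, 41, 41], [84, 84, 84, 78, 78, ∞, 84], [92, 97, 93, 78, 78, 60, ∞]]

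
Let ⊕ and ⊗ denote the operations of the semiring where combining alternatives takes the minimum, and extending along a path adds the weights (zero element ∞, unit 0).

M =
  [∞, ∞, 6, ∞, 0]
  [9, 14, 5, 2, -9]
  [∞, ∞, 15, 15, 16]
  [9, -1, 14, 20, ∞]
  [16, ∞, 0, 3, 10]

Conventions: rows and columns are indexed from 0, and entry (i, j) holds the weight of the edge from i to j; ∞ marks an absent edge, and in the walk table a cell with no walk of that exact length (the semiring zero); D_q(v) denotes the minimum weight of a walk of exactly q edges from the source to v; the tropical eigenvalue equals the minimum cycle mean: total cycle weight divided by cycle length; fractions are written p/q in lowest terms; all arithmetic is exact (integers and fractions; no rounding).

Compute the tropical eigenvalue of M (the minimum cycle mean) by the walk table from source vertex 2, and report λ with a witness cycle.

q=0: [∞, ∞, 0, ∞, ∞]
q=1: [∞, ∞, 15, 15, 16]
q=2: [24, 14, 16, 19, 26]
q=3: [23, 18, 19, 16, 5]
q=4: [21, 15, 5, 8, 9]
q=5: [17, 7, 9, 12, 6]
Optimal cycle mean attained by: cycle 1->4->3->1, total (-9) + 3 + (-1), length 3.
Answer: λ = -7/3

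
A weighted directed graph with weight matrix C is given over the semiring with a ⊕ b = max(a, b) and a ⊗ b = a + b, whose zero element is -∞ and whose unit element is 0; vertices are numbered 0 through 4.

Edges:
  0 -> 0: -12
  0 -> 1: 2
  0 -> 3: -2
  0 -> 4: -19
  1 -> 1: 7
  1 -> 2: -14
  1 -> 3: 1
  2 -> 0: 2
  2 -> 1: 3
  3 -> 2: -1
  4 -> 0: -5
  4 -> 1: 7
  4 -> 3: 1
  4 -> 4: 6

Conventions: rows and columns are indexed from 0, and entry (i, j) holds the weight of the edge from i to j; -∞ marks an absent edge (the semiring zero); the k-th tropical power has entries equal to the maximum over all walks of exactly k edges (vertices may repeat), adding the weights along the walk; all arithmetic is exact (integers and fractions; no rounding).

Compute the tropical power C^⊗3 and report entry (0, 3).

C^⊗2:
  [-24, 9, -3, 3, -13]
  [-12, 14, 0, 8, -∞]
  [-10, 10, -11, 4, -17]
  [1, 2, -∞, -∞, -∞]
  [1, 14, 0, 8, 12]
C^⊗3:
  [-1, 16, 2, 10, -7]
  [2, 21, 7, 15, -31]
  [-9, 17, 3, 11, -11]
  [-11, 9, -12, 3, -18]
  [7, 21, 7, 15, 18]
Key observation: the optimum is the walk 0->1->1->3, with weight 2 + 7 + 1 = 10.
Optimal value attained by: walk 0->1->1->3.
Answer: (C^⊗3)[0][3] = 10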